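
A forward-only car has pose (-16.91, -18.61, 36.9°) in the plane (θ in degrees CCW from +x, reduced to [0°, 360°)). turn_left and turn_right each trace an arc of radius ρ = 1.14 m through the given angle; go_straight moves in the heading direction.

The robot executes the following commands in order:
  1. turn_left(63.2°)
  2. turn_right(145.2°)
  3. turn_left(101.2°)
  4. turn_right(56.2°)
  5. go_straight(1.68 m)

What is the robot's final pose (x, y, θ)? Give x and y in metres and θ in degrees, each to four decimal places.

(-10.1604, -15.8237, 359.9000°)

set_pose: (x, y, θ) = (-16.9100, -18.6100, 36.9000°), ρ = 1.14
turn_left(63.2°): centre at ρ to the left, rotate +63.2° → (-16.4721, -17.4984, 100.1000°)
turn_right(145.2°): centre at ρ to the right, rotate −145.2° → (-14.5423, -16.4938, -45.1000° ≡ 314.9000°)
turn_left(101.2°): centre at ρ to the left, rotate +101.2° → (-12.7886, -16.3250, 416.1000° ≡ 56.1000°)
turn_right(56.2°): centre at ρ to the right, rotate −56.2° → (-11.8404, -15.8208, -0.1000° ≡ 359.9000°)
go_straight(1.68): x += 1.68·cos θ, y += 1.68·sin θ → (-10.1604, -15.8237, 359.9000°)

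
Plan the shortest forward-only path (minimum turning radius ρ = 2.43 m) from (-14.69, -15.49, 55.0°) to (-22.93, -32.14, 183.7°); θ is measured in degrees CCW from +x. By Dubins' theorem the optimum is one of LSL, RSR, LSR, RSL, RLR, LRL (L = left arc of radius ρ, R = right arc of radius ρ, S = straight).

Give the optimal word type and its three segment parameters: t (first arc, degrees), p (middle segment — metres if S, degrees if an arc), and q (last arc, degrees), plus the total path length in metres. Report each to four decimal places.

Let ψ = atan2(Δy, Δx) = atan2(-16.65, -8.24) = -116.3306° be the start→goal bearing.
Normalize: d = |goal − start| / ρ = 18.577408/2.43 = 7.645024, α = (θ_start − ψ) mod 360° = 171.3306° = 2.990283 rad, β = (θ_goal − ψ) mod 360° = 300.0306° = 5.236521 rad.
Common terms: sin α = 0.150733, cos α = -0.988574, sin β = -0.865758, cos β = 0.500462, cos(α−β) = -0.625243, d² = 58.446392. Work in radians in the unit-radius frame; every candidate has L = ρ·(t + p + q).
LSL: p² = 2 + d² − 2cos(α−β) + 2d(sin α − sin β) = 77.239086; p = √p² = 8.788577; φ = atan2(cos β − cos α, d + sin α − sin β) = 0.170250 rad; t = (φ − α) mod 2π = 3.463153 rad, q = (β − φ) mod 2π = 5.066271 rad → L = 2.43·(3.463153 + 8.788577 + 5.066271) = 2.43·17.318001 = 42.082743 m
RSR: p² = 2 + d² − 2cos(α−β) + 2d(sin β − sin α) = 46.154669; p = √p² = 6.793723; φ = atan2(cos α − cos β, d − sin α + sin β) = -0.220972 rad; t = (α − φ) mod 2π = 3.211255 rad, q = (φ − β) mod 2π = 0.825692 rad → L = 2.43·(3.211255 + 6.793723 + 0.825692) = 2.43·10.830669 = 26.318526 m
LSR: p² = d² − 2 + 2cos(α−β) + 2d(sin α + sin β) = 44.263138; p = √p² = 6.653055; φ = atan2(−cos α − cos β, d + sin α + sin β) − atan2(−2, p) = 0.362338 rad; t = (φ − α) mod 2π = 3.655241 rad, q = (φ − β) mod 2π = 1.409002 rad → L = 2.43·(3.655241 + 6.653055 + 1.409002) = 2.43·11.717298 = 28.473035 m
RSL: p² = d² − 2 + 2cos(α−β) − 2d(sin α + sin β) = 66.128675; p = √p² = 8.131954; φ = atan2(cos α + cos β, d − sin α − sin β) − atan2(2, p) = -0.299477 rad; t = (α − φ) mod 2π = 3.289760 rad, q = (β − φ) mod 2π = 5.535998 rad → L = 2.43·(3.289760 + 8.131954 + 5.535998) = 2.43·16.957712 = 41.207241 m
RLR: c = (6 − d² + 2cos(α−β) + 2d(sin α − sin β))/8 = -4.769334, |c| > 1 → infeasible
LRL: c = (6 − d² + 2cos(α−β) − 2d(sin α − sin β))/8 = -8.654886, |c| > 1 → infeasible
Shortest: RSR with L = 26.318526 m ≈ 26.3185 m
Convert RSR to answer units (arcs ×180/π): t = 3.211255·180/π = 183.9913°, p = ρ·p = 2.43·6.793723 = 16.5087 m, q = 0.825692·180/π = 47.3087°, L = 26.3185 m.

RSR: t = 183.9913°, p = 16.5087 m, q = 47.3087°, L = 26.3185 m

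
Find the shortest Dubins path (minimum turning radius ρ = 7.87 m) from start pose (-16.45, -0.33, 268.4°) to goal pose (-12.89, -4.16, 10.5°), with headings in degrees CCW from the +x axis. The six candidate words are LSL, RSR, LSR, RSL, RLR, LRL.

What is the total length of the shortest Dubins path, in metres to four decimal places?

56.3409 m

Let ψ = atan2(Δy, Δx) = atan2(-3.83, 3.56) = -47.0924° be the start→goal bearing.
Normalize: d = |goal − start| / ρ = 5.229006/7.87 = 0.664423, α = (θ_start − ψ) mod 360° = 315.4924° = 5.506381 rad, β = (θ_goal − ψ) mod 360° = 57.5924° = 1.005177 rad.
Common terms: sin α = -0.701004, cos α = 0.713158, sin β = 0.844257, cos β = 0.535938, cos(α−β) = -0.209619, d² = 0.441457. Work in radians in the unit-radius frame; every candidate has L = ρ·(t + p + q).
LSL: p² = 2 + d² − 2cos(α−β) + 2d(sin α − sin β) = 0.807282; p = √p² = 0.898489; φ = atan2(cos β − cos α, d + sin α − sin β) = -2.943049 rad; t = (φ − α) mod 2π = 4.116940 rad, q = (β − φ) mod 2π = 3.948227 rad → L = 7.87·(4.116940 + 0.898489 + 3.948227) = 7.87·8.963655 = 70.543968 m
RSR: p² = 2 + d² − 2cos(α−β) + 2d(sin β − sin α) = 4.914107; p = √p² = 2.216778; φ = atan2(cos α − cos β, d − sin α + sin β) = 0.080030 rad; t = (α − φ) mod 2π = 5.426352 rad, q = (φ − β) mod 2π = 5.358038 rad → L = 7.87·(5.426352 + 2.216778 + 5.358038) = 7.87·13.001168 = 102.319191 m
LSR: p² = d² − 2 + 2cos(α−β) + 2d(sin α + sin β) = -1.787418 < 0 → infeasible
RSL: p² = d² − 2 + 2cos(α−β) − 2d(sin α + sin β) = -2.168141 < 0 → infeasible
RLR: c = (6 − d² + 2cos(α−β) + 2d(sin α − sin β))/8 = 0.385737; p = 2π − arccos c = 5.108395 rad; φ = atan2(cos α − cos β, d − sin α + sin β) = 0.080030 rad; t = (α − φ + p/2) mod 2π = 1.697364 rad, q = (α − β − t + p) mod 2π = 1.629050 rad → L = 7.87·(1.697364 + 5.108395 + 1.629050) = 7.87·8.434809 = 66.381948 m
LRL: c = (6 − d² + 2cos(α−β) − 2d(sin α − sin β))/8 = 0.899090; p = 2π − arccos c = 5.830075 rad; φ = atan2(cos β − cos α, d + sin α − sin β) = -2.943049 rad; t = (φ − α + p/2) mod 2π = 0.748792 rad, q = (β − α − t + p) mod 2π = 0.580079 rad → L = 7.87·(0.748792 + 5.830075 + 0.580079) = 7.87·7.158945 = 56.340898 m
Shortest: LRL with L = 56.340898 m ≈ 56.3409 m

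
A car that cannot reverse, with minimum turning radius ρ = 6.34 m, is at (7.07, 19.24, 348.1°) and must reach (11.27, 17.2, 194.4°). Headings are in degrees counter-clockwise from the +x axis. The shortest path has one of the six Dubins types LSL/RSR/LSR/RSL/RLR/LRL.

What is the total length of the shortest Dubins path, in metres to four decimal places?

Let ψ = atan2(Δy, Δx) = atan2(-2.04, 4.20) = -25.9065° be the start→goal bearing.
Normalize: d = |goal − start| / ρ = 4.669218/6.34 = 0.736470, α = (θ_start − ψ) mod 360° = 14.0065° = 0.244460 rad, β = (θ_goal − ψ) mod 360° = 220.3065° = 3.845074 rad.
Common terms: sin α = 0.242032, cos α = 0.970268, sin β = -0.646876, cos β = -0.762595, cos(α−β) = -0.896486, d² = 0.542388. Work in radians in the unit-radius frame; every candidate has L = ρ·(t + p + q).
LSL: p² = 2 + d² − 2cos(α−β) + 2d(sin α − sin β) = 5.644669; p = √p² = 2.375851; φ = atan2(cos β − cos α, d + sin α − sin β) = -0.817394 rad; t = (φ − α) mod 2π = 5.221332 rad, q = (β − φ) mod 2π = 4.662467 rad → L = 6.34·(5.221332 + 2.375851 + 4.662467) = 6.34·12.259651 = 77.726186 m
RSR: p² = 2 + d² − 2cos(α−β) + 2d(sin β − sin α) = 3.026052; p = √p² = 1.739555; φ = atan2(cos α − cos β, d − sin α + sin β) = 1.658540 rad; t = (α − φ) mod 2π = 4.869105 rad, q = (φ − β) mod 2π = 4.096651 rad → L = 6.34·(4.869105 + 1.739555 + 4.096651) = 6.34·10.705312 = 67.871675 m
LSR: p² = d² − 2 + 2cos(α−β) + 2d(sin α + sin β) = -3.846896 < 0 → infeasible
RSL: p² = d² − 2 + 2cos(α−β) − 2d(sin α + sin β) = -2.654274 < 0 → infeasible
RLR: c = (6 − d² + 2cos(α−β) + 2d(sin α − sin β))/8 = 0.621743; p = 2π − arccos c = 5.383356 rad; φ = atan2(cos α − cos β, d − sin α + sin β) = 1.658540 rad; t = (α − φ + p/2) mod 2π = 1.277598 rad, q = (α − β − t + p) mod 2π = 0.505144 rad → L = 6.34·(1.277598 + 5.383356 + 0.505144) = 6.34·7.166097 = 45.433057 m
LRL: c = (6 − d² + 2cos(α−β) − 2d(sin α − sin β))/8 = 0.294416; p = 2π − arccos c = 5.011234 rad; φ = atan2(cos β − cos α, d + sin α − sin β) = -0.817394 rad; t = (φ − α + p/2) mod 2π = 1.443764 rad, q = (β − α − t + p) mod 2π = 0.884899 rad → L = 6.34·(1.443764 + 5.011234 + 0.884899) = 6.34·7.339896 = 46.534943 m
Shortest: RLR with L = 45.433057 m ≈ 45.4331 m

45.4331 m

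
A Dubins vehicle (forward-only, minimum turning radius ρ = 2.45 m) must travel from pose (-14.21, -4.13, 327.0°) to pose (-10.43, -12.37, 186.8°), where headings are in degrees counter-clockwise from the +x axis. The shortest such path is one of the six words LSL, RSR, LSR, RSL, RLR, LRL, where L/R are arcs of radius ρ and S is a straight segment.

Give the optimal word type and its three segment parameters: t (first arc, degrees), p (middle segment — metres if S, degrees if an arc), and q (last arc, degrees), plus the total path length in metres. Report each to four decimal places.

Let ψ = atan2(Δy, Δx) = atan2(-8.24, 3.78) = -65.3573° be the start→goal bearing.
Normalize: d = |goal − start| / ρ = 9.065649/2.45 = 3.700265, α = (θ_start − ψ) mod 360° = 32.3573° = 0.564741 rad, β = (θ_goal − ψ) mod 360° = 252.1573° = 4.400975 rad.
Common terms: sin α = 0.535197, cos α = 0.844727, sin β = -0.951901, cos β = -0.306405, cos(α−β) = -0.768284, d² = 13.691962. Work in radians in the unit-radius frame; every candidate has L = ρ·(t + p + q).
LSL: p² = 2 + d² − 2cos(α−β) + 2d(sin α − sin β) = 28.233845; p = √p² = 5.313553; φ = atan2(cos β − cos α, d + sin α − sin β) = -0.218372 rad; t = (φ − α) mod 2π = 5.500072 rad, q = (β − φ) mod 2π = 4.619347 rad → L = 2.45·(5.500072 + 5.313553 + 4.619347) = 2.45·15.432972 = 37.810781 m
RSR: p² = 2 + d² − 2cos(α−β) + 2d(sin β − sin α) = 6.223212; p = √p² = 2.494637; φ = atan2(cos α − cos β, d − sin α + sin β) = 0.479621 rad; t = (α − φ) mod 2π = 0.085120 rad, q = (φ − β) mod 2π = 2.361831 rad → L = 2.45·(0.085120 + 2.494637 + 2.361831) = 2.45·4.941588 = 12.106891 m
LSR: p² = d² − 2 + 2cos(α−β) + 2d(sin α + sin β) = 7.071564; p = √p² = 2.659241; φ = atan2(−cos α − cos β, d + sin α + sin β) − atan2(−2, p) = 0.482341 rad; t = (φ − α) mod 2π = 6.200785 rad, q = (φ − β) mod 2π = 2.364552 rad → L = 2.45·(6.200785 + 2.659241 + 2.364552) = 2.45·11.224578 = 27.500216 m
RSL: p² = d² − 2 + 2cos(α−β) − 2d(sin α + sin β) = 13.239226; p = √p² = 3.638575; φ = atan2(cos α + cos β, d − sin α − sin β) − atan2(2, p) = -0.372567 rad; t = (α − φ) mod 2π = 0.937308 rad, q = (β − φ) mod 2π = 4.773542 rad → L = 2.45·(0.937308 + 3.638575 + 4.773542) = 2.45·9.349425 = 22.906092 m
RLR: c = (6 − d² + 2cos(α−β) + 2d(sin α − sin β))/8 = 0.222098; p = 2π − arccos c = 4.936355 rad; φ = atan2(cos α − cos β, d − sin α + sin β) = 0.479621 rad; t = (α − φ + p/2) mod 2π = 2.553298 rad, q = (α − β − t + p) mod 2π = 4.830009 rad → L = 2.45·(2.553298 + 4.936355 + 4.830009) = 2.45·12.319662 = 30.183172 m
LRL: c = (6 − d² + 2cos(α−β) − 2d(sin α − sin β))/8 = -2.529231, |c| > 1 → infeasible
Shortest: RSR with L = 12.106891 m ≈ 12.1069 m
Convert RSR to answer units (arcs ×180/π): t = 0.085120·180/π = 4.8770°, p = ρ·p = 2.45·2.494637 = 6.1119 m, q = 2.361831·180/π = 135.3230°, L = 12.1069 m.

RSR: t = 4.8770°, p = 6.1119 m, q = 135.3230°, L = 12.1069 m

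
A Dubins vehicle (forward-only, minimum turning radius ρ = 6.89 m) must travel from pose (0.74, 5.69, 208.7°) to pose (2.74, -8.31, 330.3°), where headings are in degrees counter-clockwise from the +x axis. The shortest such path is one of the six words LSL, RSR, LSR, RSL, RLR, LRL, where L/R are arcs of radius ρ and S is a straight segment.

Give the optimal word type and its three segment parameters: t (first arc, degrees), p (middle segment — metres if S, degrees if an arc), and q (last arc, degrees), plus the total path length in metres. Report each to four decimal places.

Let ψ = atan2(Δy, Δx) = atan2(-14.00, 2.00) = -81.8699° be the start→goal bearing.
Normalize: d = |goal − start| / ρ = 14.142136/6.89 = 2.052560, α = (θ_start − ψ) mod 360° = 290.5699° = 5.071401 rad, β = (θ_goal − ψ) mod 360° = 52.1699° = 0.910536 rad.
Common terms: sin α = -0.936244, cos α = 0.351350, sin β = 0.789833, cos β = 0.613322, cos(α−β) = -0.523986, d² = 4.213001. Work in radians in the unit-radius frame; every candidate has L = ρ·(t + p + q).
LSL: p² = 2 + d² − 2cos(α−β) + 2d(sin α − sin β) = 0.175220; p = √p² = 0.418593; φ = atan2(cos β − cos α, d + sin α − sin β) = 0.676208 rad; t = (φ − α) mod 2π = 1.887992 rad, q = (β − φ) mod 2π = 0.234329 rad → L = 6.89·(1.887992 + 0.418593 + 0.234329) = 6.89·2.540914 = 17.506895 m
RSR: p² = 2 + d² − 2cos(α−β) + 2d(sin β − sin α) = 14.346725; p = √p² = 3.787707; φ = atan2(cos α − cos β, d − sin α + sin β) = -0.069219 rad; t = (α − φ) mod 2π = 5.140621 rad, q = (φ − β) mod 2π = 5.303430 rad → L = 6.89·(5.140621 + 3.787707 + 5.303430) = 6.89·14.231757 = 98.056808 m
LSR: p² = d² − 2 + 2cos(α−β) + 2d(sin α + sin β) = 0.563993; p = √p² = 0.750995; φ = atan2(−cos α − cos β, d + sin α + sin β) − atan2(−2, p) = 0.743086 rad; t = (φ − α) mod 2π = 1.954870 rad, q = (φ − β) mod 2π = 6.115735 rad → L = 6.89·(1.954870 + 0.750995 + 6.115735) = 6.89·8.821600 = 60.780826 m
RSL: p² = d² − 2 + 2cos(α−β) − 2d(sin α + sin β) = 1.766065; p = √p² = 1.328934; φ = atan2(cos α + cos β, d − sin α − sin β) − atan2(2, p) = -0.570907 rad; t = (α − φ) mod 2π = 5.642309 rad, q = (β − φ) mod 2π = 1.481444 rad → L = 6.89·(5.642309 + 1.328934 + 1.481444) = 6.89·8.452686 = 58.239009 m
RLR: c = (6 − d² + 2cos(α−β) + 2d(sin α − sin β))/8 = -0.793341; p = 2π − arccos c = 3.796112 rad; φ = atan2(cos α − cos β, d − sin α + sin β) = -0.069219 rad; t = (α − φ + p/2) mod 2π = 0.755491 rad, q = (α − β − t + p) mod 2π = 0.918300 rad → L = 6.89·(0.755491 + 3.796112 + 0.918300) = 6.89·5.469904 = 37.687636 m
LRL: c = (6 − d² + 2cos(α−β) − 2d(sin α − sin β))/8 = 0.978097; p = 2π − arccos c = 6.073505 rad; φ = atan2(cos β − cos α, d + sin α − sin β) = 0.676208 rad; t = (φ − α + p/2) mod 2π = 4.924744 rad, q = (β − α − t + p) mod 2π = 3.271081 rad → L = 6.89·(4.924744 + 6.073505 + 3.271081) = 6.89·14.269330 = 98.315683 m
Shortest: LSL with L = 17.506895 m ≈ 17.5069 m
Convert LSL to answer units (arcs ×180/π): t = 1.887992·180/π = 108.1740°, p = ρ·p = 6.89·0.418593 = 2.8841 m, q = 0.234329·180/π = 13.4260°, L = 17.5069 m.

LSL: t = 108.1740°, p = 2.8841 m, q = 13.4260°, L = 17.5069 m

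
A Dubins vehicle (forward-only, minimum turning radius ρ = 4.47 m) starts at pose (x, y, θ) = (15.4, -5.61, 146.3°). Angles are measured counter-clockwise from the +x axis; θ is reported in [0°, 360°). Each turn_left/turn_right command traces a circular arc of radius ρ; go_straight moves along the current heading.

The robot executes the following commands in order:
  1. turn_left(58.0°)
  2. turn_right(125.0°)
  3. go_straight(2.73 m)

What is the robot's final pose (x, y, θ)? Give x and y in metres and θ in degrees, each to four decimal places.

(5.3555, 2.3316, 79.3000°)

set_pose: (x, y, θ) = (15.4000, -5.6100, 146.3000°), ρ = 4.47
turn_left(58.0°): centre at ρ to the left, rotate +58.0° → (11.0804, -5.2549, 204.3000°)
turn_right(125.0°): centre at ρ to the right, rotate −125.0° → (4.8486, -0.3510, 79.3000°)
go_straight(2.73): x += 2.73·cos θ, y += 2.73·sin θ → (5.3555, 2.3316, 79.3000°)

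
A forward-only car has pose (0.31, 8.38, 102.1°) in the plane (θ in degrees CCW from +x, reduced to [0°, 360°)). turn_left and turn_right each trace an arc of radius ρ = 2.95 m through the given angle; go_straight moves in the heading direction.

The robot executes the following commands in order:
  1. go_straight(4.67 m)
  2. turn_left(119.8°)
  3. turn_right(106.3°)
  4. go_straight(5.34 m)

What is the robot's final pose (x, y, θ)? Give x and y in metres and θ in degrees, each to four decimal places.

set_pose: (x, y, θ) = (0.3100, 8.3800, 102.1000°), ρ = 2.95
go_straight(4.67): x += 4.67·cos θ, y += 4.67·sin θ → (-0.6689, 12.9462, 102.1000°)
turn_left(119.8°): centre at ρ to the left, rotate +119.8° → (-5.5235, 14.5236, 221.9000°)
turn_right(106.3°): centre at ρ to the right, rotate −106.3° → (-10.1540, 15.4447, 115.6000°)
go_straight(5.34): x += 5.34·cos θ, y += 5.34·sin θ → (-12.4613, 20.2604, 115.6000°)

(-12.4613, 20.2604, 115.6000°)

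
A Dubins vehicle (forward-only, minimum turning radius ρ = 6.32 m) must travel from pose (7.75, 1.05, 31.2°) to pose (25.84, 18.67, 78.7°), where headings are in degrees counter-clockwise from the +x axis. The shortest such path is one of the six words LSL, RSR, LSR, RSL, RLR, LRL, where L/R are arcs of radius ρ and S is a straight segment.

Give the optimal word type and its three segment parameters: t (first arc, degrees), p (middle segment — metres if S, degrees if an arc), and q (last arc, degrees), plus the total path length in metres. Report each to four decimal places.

Let ψ = atan2(Δy, Δx) = atan2(17.62, 18.09) = 44.2459° be the start→goal bearing.
Normalize: d = |goal − start| / ρ = 25.252970/6.32 = 3.995723, α = (θ_start − ψ) mod 360° = 346.9541° = 6.055491 rad, β = (θ_goal − ψ) mod 360° = 34.4541° = 0.601337 rad.
Common terms: sin α = -0.225732, cos α = 0.974189, sin β = 0.565745, cos β = 0.824580, cos(α−β) = 0.675590, d² = 15.965803. Work in radians in the unit-radius frame; every candidate has L = ρ·(t + p + q).
LSL: p² = 2 + d² − 2cos(α−β) + 2d(sin α − sin β) = 10.289573; p = √p² = 3.207736; φ = atan2(cos β − cos α, d + sin α − sin β) = -0.046657 rad; t = (φ − α) mod 2π = 0.181038 rad, q = (β − φ) mod 2π = 0.647994 rad → L = 6.32·(0.181038 + 3.207736 + 0.647994) = 6.32·4.036768 = 25.512373 m
RSR: p² = 2 + d² − 2cos(α−β) + 2d(sin β − sin α) = 22.939673; p = √p² = 4.789538; φ = atan2(cos α − cos β, d − sin α + sin β) = 0.031242 rad; t = (α − φ) mod 2π = 6.024249 rad, q = (φ − β) mod 2π = 5.713090 rad → L = 6.32·(6.024249 + 4.789538 + 5.713090) = 6.32·16.526877 = 104.449863 m
LSR: p² = d² − 2 + 2cos(α−β) + 2d(sin α + sin β) = 18.034179; p = √p² = 4.246667; φ = atan2(−cos α − cos β, d + sin α + sin β) − atan2(−2, p) = 0.046885 rad; t = (φ − α) mod 2π = 0.274580 rad, q = (φ − β) mod 2π = 5.728734 rad → L = 6.32·(0.274580 + 4.246667 + 5.728734) = 6.32·10.249980 = 64.779876 m
RSL: p² = d² − 2 + 2cos(α−β) − 2d(sin α + sin β) = 12.599788; p = √p² = 3.549618; φ = atan2(cos α + cos β, d − sin α − sin β) − atan2(2, p) = -0.055842 rad; t = (α − φ) mod 2π = 6.111332 rad, q = (β − φ) mod 2π = 0.657178 rad → L = 6.32·(6.111332 + 3.549618 + 0.657178) = 6.32·10.318129 = 65.210572 m
RLR: c = (6 − d² + 2cos(α−β) + 2d(sin α − sin β))/8 = -1.867459, |c| > 1 → infeasible
LRL: c = (6 − d² + 2cos(α−β) − 2d(sin α − sin β))/8 = -0.286197; p = 2π − arccos c = 4.422134 rad; φ = atan2(cos β − cos α, d + sin α − sin β) = -0.046657 rad; t = (φ − α + p/2) mod 2π = 2.392105 rad, q = (β − α − t + p) mod 2π = 2.859061 rad → L = 6.32·(2.392105 + 4.422134 + 2.859061) = 6.32·9.673299 = 61.135251 m
Shortest: LSL with L = 25.512373 m ≈ 25.5124 m
Convert LSL to answer units (arcs ×180/π): t = 0.181038·180/π = 10.3727°, p = ρ·p = 6.32·3.207736 = 20.2729 m, q = 0.647994·180/π = 37.1273°, L = 25.5124 m.

LSL: t = 10.3727°, p = 20.2729 m, q = 37.1273°, L = 25.5124 m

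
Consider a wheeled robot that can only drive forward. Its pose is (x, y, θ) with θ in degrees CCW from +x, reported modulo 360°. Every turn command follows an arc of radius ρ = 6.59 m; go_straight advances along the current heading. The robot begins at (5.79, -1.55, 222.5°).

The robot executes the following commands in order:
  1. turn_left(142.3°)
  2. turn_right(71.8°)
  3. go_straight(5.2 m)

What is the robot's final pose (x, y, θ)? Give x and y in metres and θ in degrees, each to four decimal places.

set_pose: (x, y, θ) = (5.7900, -1.5500, 222.5000°), ρ = 6.59
turn_left(142.3°): centre at ρ to the left, rotate +142.3° → (10.7936, -12.9755, 364.8000° ≡ 4.8000°)
turn_right(71.8°): centre at ρ to the right, rotate −71.8° → (17.4111, -16.9675, -67.0000° ≡ 293.0000°)
go_straight(5.2): x += 5.2·cos θ, y += 5.2·sin θ → (19.4429, -21.7541, 293.0000°)

(19.4429, -21.7541, 293.0000°)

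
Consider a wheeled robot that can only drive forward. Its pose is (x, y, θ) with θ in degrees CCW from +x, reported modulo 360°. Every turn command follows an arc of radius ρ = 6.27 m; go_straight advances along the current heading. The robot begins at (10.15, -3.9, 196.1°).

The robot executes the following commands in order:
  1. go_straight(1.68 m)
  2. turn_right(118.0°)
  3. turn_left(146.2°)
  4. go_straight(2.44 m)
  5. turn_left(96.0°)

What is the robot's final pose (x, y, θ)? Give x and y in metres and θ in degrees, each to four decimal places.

(-11.2247, -2.2843, 320.3000°)

set_pose: (x, y, θ) = (10.1500, -3.9000, 196.1000°), ρ = 6.27
go_straight(1.68): x += 1.68·cos θ, y += 1.68·sin θ → (8.5359, -4.3659, 196.1000°)
turn_right(118.0°): centre at ρ to the right, rotate −118.0° → (0.6619, 2.9511, 78.1000°)
turn_left(146.2°): centre at ρ to the left, rotate +146.2° → (-9.8524, 8.7314, 224.3000°)
go_straight(2.44): x += 2.44·cos θ, y += 2.44·sin θ → (-11.5987, 7.0273, 224.3000°)
turn_left(96.0°): centre at ρ to the left, rotate +96.0° → (-11.2247, -2.2843, 320.3000°)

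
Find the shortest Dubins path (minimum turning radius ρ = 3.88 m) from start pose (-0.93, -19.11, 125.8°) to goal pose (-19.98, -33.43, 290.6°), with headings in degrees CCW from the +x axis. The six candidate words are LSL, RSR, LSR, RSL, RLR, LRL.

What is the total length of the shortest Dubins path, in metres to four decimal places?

Let ψ = atan2(Δy, Δx) = atan2(-14.32, -19.05) = -143.0676° be the start→goal bearing.
Normalize: d = |goal − start| / ρ = 23.832014/3.88 = 6.142272, α = (θ_start − ψ) mod 360° = 268.8676° = 4.692625 rad, β = (θ_goal − ψ) mod 360° = 73.6676° = 1.285742 rad.
Common terms: sin α = -0.999805, cos α = -0.019763, sin β = 0.959646, cos β = 0.281210, cos(α−β) = -0.965016, d² = 37.727502. Work in radians in the unit-radius frame; every candidate has L = ρ·(t + p + q).
LSL: p² = 2 + d² − 2cos(α−β) + 2d(sin α − sin β) = 17.586573; p = √p² = 4.193635; φ = atan2(cos β − cos α, d + sin α − sin β) = 0.071831 rad; t = (φ − α) mod 2π = 1.662391 rad, q = (β − φ) mod 2π = 1.213911 rad → L = 3.88·(1.662391 + 4.193635 + 1.213911) = 3.88·7.069937 = 27.431357 m
RSR: p² = 2 + d² − 2cos(α−β) + 2d(sin β − sin α) = 65.728497; p = √p² = 8.107311; φ = atan2(cos α − cos β, d − sin α + sin β) = -0.037132 rad; t = (α − φ) mod 2π = 4.729757 rad, q = (φ − β) mod 2π = 4.960311 rad → L = 3.88·(4.729757 + 8.107311 + 4.960311) = 3.88·17.797379 = 69.053832 m
LSR: p² = d² − 2 + 2cos(α−β) + 2d(sin α + sin β) = 33.304142; p = √p² = 5.770974; φ = atan2(−cos α − cos β, d + sin α + sin β) − atan2(−2, p) = 0.290790 rad; t = (φ − α) mod 2π = 1.881350 rad, q = (φ − β) mod 2π = 5.288233 rad → L = 3.88·(1.881350 + 5.770974 + 5.288233) = 3.88·12.940557 = 50.209362 m
RSL: p² = d² − 2 + 2cos(α−β) − 2d(sin α + sin β) = 34.290795; p = √p² = 5.855834; φ = atan2(cos α + cos β, d − sin α − sin β) − atan2(2, p) = -0.286855 rad; t = (α − φ) mod 2π = 4.979479 rad, q = (β − φ) mod 2π = 1.572597 rad → L = 3.88·(4.979479 + 5.855834 + 1.572597) = 3.88·12.407910 = 48.142692 m
RLR: c = (6 − d² + 2cos(α−β) + 2d(sin α − sin β))/8 = -7.216062, |c| > 1 → infeasible
LRL: c = (6 − d² + 2cos(α−β) − 2d(sin α − sin β))/8 = -1.198322, |c| > 1 → infeasible
Shortest: LSL with L = 27.431357 m ≈ 27.4314 m

27.4314 m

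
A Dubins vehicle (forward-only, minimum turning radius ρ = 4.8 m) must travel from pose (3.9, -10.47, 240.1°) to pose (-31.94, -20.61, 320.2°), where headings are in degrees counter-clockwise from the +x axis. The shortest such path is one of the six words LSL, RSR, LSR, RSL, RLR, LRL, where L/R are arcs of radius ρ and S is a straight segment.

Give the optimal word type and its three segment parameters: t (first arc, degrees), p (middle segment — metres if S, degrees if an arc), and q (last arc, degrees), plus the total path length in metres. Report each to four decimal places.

RSL: t = 61.6186°, p = 28.3619 m, q = 141.7186°, L = 45.3967 m

Let ψ = atan2(Δy, Δx) = atan2(-10.14, -35.84) = -164.2025° be the start→goal bearing.
Normalize: d = |goal − start| / ρ = 37.246815/4.8 = 7.759753, α = (θ_start − ψ) mod 360° = 44.3025° = 0.773225 rad, β = (θ_goal − ψ) mod 360° = 124.4025° = 2.171233 rad.
Common terms: sin α = 0.698447, cos α = 0.715662, sin β = 0.825089, cos β = -0.565003, cos(α−β) = 0.171929, d² = 60.213767. Work in radians in the unit-radius frame; every candidate has L = ρ·(t + p + q).
LSL: p² = 2 + d² − 2cos(α−β) + 2d(sin α − sin β) = 59.904487; p = √p² = 7.739799; φ = atan2(cos β − cos α, d + sin α − sin β) = -0.166229 rad; t = (φ − α) mod 2π = 5.343731 rad, q = (β − φ) mod 2π = 2.337463 rad → L = 4.8·(5.343731 + 7.739799 + 2.337463) = 4.8·15.420993 = 74.020766 m
RSR: p² = 2 + d² − 2cos(α−β) + 2d(sin β − sin α) = 63.835331; p = √p² = 7.989702; φ = atan2(cos α − cos β, d − sin α + sin β) = 0.160984 rad; t = (α − φ) mod 2π = 0.612241 rad, q = (φ − β) mod 2π = 4.272936 rad → L = 4.8·(0.612241 + 7.989702 + 4.272936) = 4.8·12.874878 = 61.799415 m
LSR: p² = d² − 2 + 2cos(α−β) + 2d(sin α + sin β) = 82.202142; p = √p² = 9.066540; φ = atan2(−cos α − cos β, d + sin α + sin β) − atan2(−2, p) = 0.200887 rad; t = (φ − α) mod 2π = 5.710847 rad, q = (φ − β) mod 2π = 4.312838 rad → L = 4.8·(5.710847 + 9.066540 + 4.312838) = 4.8·19.090225 = 91.633082 m
RSL: p² = d² − 2 + 2cos(α−β) − 2d(sin α + sin β) = 34.913109; p = √p² = 5.908732; φ = atan2(cos α + cos β, d − sin α − sin β) − atan2(2, p) = -0.302223 rad; t = (α − φ) mod 2π = 1.075448 rad, q = (β − φ) mod 2π = 2.473457 rad → L = 4.8·(1.075448 + 5.908732 + 2.473457) = 4.8·9.457636 = 45.396654 m
RLR: c = (6 − d² + 2cos(α−β) + 2d(sin α − sin β))/8 = -6.979416, |c| > 1 → infeasible
LRL: c = (6 − d² + 2cos(α−β) − 2d(sin α − sin β))/8 = -6.488061, |c| > 1 → infeasible
Shortest: RSL with L = 45.396654 m ≈ 45.3967 m
Convert RSL to answer units (arcs ×180/π): t = 1.075448·180/π = 61.6186°, p = ρ·p = 4.8·5.908732 = 28.3619 m, q = 2.473457·180/π = 141.7186°, L = 45.3967 m.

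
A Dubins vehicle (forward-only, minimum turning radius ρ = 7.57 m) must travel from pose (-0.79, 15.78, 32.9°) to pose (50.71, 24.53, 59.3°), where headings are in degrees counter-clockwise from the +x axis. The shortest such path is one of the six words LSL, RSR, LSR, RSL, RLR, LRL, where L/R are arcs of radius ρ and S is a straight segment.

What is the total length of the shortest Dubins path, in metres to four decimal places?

Let ψ = atan2(Δy, Δx) = atan2(8.75, 51.50) = 9.6426° be the start→goal bearing.
Normalize: d = |goal − start| / ρ = 52.238037/7.57 = 6.900665, α = (θ_start − ψ) mod 360° = 23.2574° = 0.405918 rad, β = (θ_goal − ψ) mod 360° = 49.6574° = 0.866684 rad.
Common terms: sin α = 0.394862, cos α = 0.918740, sin β = 0.762187, cos β = 0.647357, cos(α−β) = 0.895712, d² = 47.619183. Work in radians in the unit-radius frame; every candidate has L = ρ·(t + p + q).
LSL: p² = 2 + d² − 2cos(α−β) + 2d(sin α − sin β) = 42.758187; p = √p² = 6.538974; φ = atan2(cos β − cos α, d + sin α − sin β) = -0.041514 rad; t = (φ − α) mod 2π = 5.835753 rad, q = (β − φ) mod 2π = 0.908199 rad → L = 7.57·(5.835753 + 6.538974 + 0.908199) = 7.57·13.282927 = 100.551755 m
RSR: p² = 2 + d² − 2cos(α−β) + 2d(sin β − sin α) = 52.897331; p = √p² = 7.273055; φ = atan2(cos α − cos β, d − sin α + sin β) = 0.037322 rad; t = (α − φ) mod 2π = 0.368595 rad, q = (φ − β) mod 2π = 5.453823 rad → L = 7.57·(0.368595 + 7.273055 + 5.453823) = 7.57·13.095474 = 99.132735 m
LSR: p² = d² − 2 + 2cos(α−β) + 2d(sin α + sin β) = 63.379418; p = √p² = 7.961119; φ = atan2(−cos α − cos β, d + sin α + sin β) − atan2(−2, p) = 0.054161 rad; t = (φ − α) mod 2π = 5.931429 rad, q = (φ − β) mod 2π = 5.470662 rad → L = 7.57·(5.931429 + 7.961119 + 5.470662) = 7.57·19.363209 = 146.579495 m
RSL: p² = d² − 2 + 2cos(α−β) − 2d(sin α + sin β) = 31.441795; p = √p² = 5.607298; φ = atan2(cos α + cos β, d − sin α − sin β) − atan2(2, p) = -0.076415 rad; t = (α − φ) mod 2π = 0.482333 rad, q = (β − φ) mod 2π = 0.943100 rad → L = 7.57·(0.482333 + 5.607298 + 0.943100) = 7.57·7.032731 = 53.237771 m
RLR: c = (6 − d² + 2cos(α−β) + 2d(sin α − sin β))/8 = -5.612166, |c| > 1 → infeasible
LRL: c = (6 − d² + 2cos(α−β) − 2d(sin α − sin β))/8 = -4.344773, |c| > 1 → infeasible
Shortest: RSL with L = 53.237771 m ≈ 53.2378 m

53.2378 m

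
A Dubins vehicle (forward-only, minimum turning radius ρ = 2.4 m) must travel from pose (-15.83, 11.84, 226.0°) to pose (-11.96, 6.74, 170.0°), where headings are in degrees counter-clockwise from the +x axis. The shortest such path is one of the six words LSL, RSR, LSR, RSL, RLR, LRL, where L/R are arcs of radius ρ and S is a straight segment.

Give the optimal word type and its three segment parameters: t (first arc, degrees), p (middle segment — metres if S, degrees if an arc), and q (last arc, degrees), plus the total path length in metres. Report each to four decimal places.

Let ψ = atan2(Δy, Δx) = atan2(-5.10, 3.87) = -52.8079° be the start→goal bearing.
Normalize: d = |goal − start| / ρ = 6.402101/2.4 = 2.667542, α = (θ_start − ψ) mod 360° = 278.8079° = 4.866116 rad, β = (θ_goal − ψ) mod 360° = 222.8079° = 3.888732 rad.
Common terms: sin α = -0.988207, cos α = 0.153122, sin β = -0.679543, cos β = -0.733636, cos(α−β) = 0.559193, d² = 7.115781. Work in radians in the unit-radius frame; every candidate has L = ρ·(t + p + q).
LSL: p² = 2 + d² − 2cos(α−β) + 2d(sin α − sin β) = 6.350644; p = √p² = 2.520048; φ = atan2(cos β − cos α, d + sin α − sin β) = -0.359580 rad; t = (φ − α) mod 2π = 1.057489 rad, q = (β − φ) mod 2π = 4.248312 rad → L = 2.4·(1.057489 + 2.520048 + 4.248312) = 2.4·7.825849 = 18.782038 m
RSR: p² = 2 + d² − 2cos(α−β) + 2d(sin β − sin α) = 9.644147; p = √p² = 3.105503; φ = atan2(cos α − cos β, d − sin α + sin β) = 0.289574 rad; t = (α − φ) mod 2π = 4.576542 rad, q = (φ − β) mod 2π = 2.684028 rad → L = 2.4·(4.576542 + 3.105503 + 2.684028) = 2.4·10.366072 = 24.878574 m
LSR: p² = d² − 2 + 2cos(α−β) + 2d(sin α + sin β) = -2.663419 < 0 → infeasible
RSL: p² = d² − 2 + 2cos(α−β) − 2d(sin α + sin β) = 15.131754; p = √p² = 3.889955; φ = atan2(cos α + cos β, d − sin α − sin β) − atan2(2, p) = -0.608012 rad; t = (α − φ) mod 2π = 5.474128 rad, q = (β − φ) mod 2π = 4.496743 rad → L = 2.4·(5.474128 + 3.889955 + 4.496743) = 2.4·13.860827 = 33.265984 m
RLR: c = (6 − d² + 2cos(α−β) + 2d(sin α − sin β))/8 = -0.205518; p = 2π − arccos c = 4.505396 rad; φ = atan2(cos α − cos β, d − sin α + sin β) = 0.289574 rad; t = (α − φ + p/2) mod 2π = 0.546054 rad, q = (α − β − t + p) mod 2π = 4.936726 rad → L = 2.4·(0.546054 + 4.505396 + 4.936726) = 2.4·9.988176 = 23.971622 m
LRL: c = (6 − d² + 2cos(α−β) − 2d(sin α − sin β))/8 = 0.206169; p = 2π − arccos c = 4.920048 rad; φ = atan2(cos β − cos α, d + sin α − sin β) = -0.359580 rad; t = (φ − α + p/2) mod 2π = 3.517513 rad, q = (β − α − t + p) mod 2π = 0.425151 rad → L = 2.4·(3.517513 + 4.920048 + 0.425151) = 2.4·8.862711 = 21.270506 m
Shortest: LSL with L = 18.782038 m ≈ 18.7820 m
Convert LSL to answer units (arcs ×180/π): t = 1.057489·180/π = 60.5896°, p = ρ·p = 2.4·2.520048 = 6.0481 m, q = 4.248312·180/π = 243.4104°, L = 18.7820 m.

LSL: t = 60.5896°, p = 6.0481 m, q = 243.4104°, L = 18.7820 m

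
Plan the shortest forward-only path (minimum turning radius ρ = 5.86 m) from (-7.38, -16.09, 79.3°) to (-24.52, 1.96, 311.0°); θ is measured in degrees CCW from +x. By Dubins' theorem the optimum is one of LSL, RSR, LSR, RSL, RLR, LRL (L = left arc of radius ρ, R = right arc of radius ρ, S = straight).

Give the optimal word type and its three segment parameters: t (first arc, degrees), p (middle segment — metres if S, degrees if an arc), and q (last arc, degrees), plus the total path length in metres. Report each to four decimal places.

LSL: t = 29.1939°, p = 21.9395 m, q = 202.5061°, L = 45.6369 m

Let ψ = atan2(Δy, Δx) = atan2(18.05, -17.14) = 133.5187° be the start→goal bearing.
Normalize: d = |goal − start| / ρ = 24.891406/5.86 = 4.247680, α = (θ_start − ψ) mod 360° = 305.7813° = 5.336891 rad, β = (θ_goal − ψ) mod 360° = 177.4813° = 3.097633 rad.
Common terms: sin α = -0.811255, cos α = 0.584693, sin β = 0.043945, cos β = -0.999034, cos(α−β) = -0.619779, d² = 18.042787. Work in radians in the unit-radius frame; every candidate has L = ρ·(t + p + q).
LSL: p² = 2 + d² − 2cos(α−β) + 2d(sin α − sin β) = 14.017116; p = √p² = 3.743944; φ = atan2(cos β − cos α, d + sin α − sin β) = -0.436765 rad; t = (φ − α) mod 2π = 0.509530 rad, q = (β − φ) mod 2π = 3.534398 rad → L = 5.86·(0.509530 + 3.743944 + 3.534398) = 5.86·7.787872 = 45.636929 m
RSR: p² = 2 + d² − 2cos(α−β) + 2d(sin β − sin α) = 28.547575; p = √p² = 5.342993; φ = atan2(cos α − cos β, d − sin α + sin β) = 0.300934 rad; t = (α − φ) mod 2π = 5.035957 rad, q = (φ − β) mod 2π = 3.486486 rad → L = 5.86·(5.035957 + 5.342993 + 3.486486) = 5.86·13.865436 = 81.251454 m
LSR: p² = d² − 2 + 2cos(α−β) + 2d(sin α + sin β) = 8.284660; p = √p² = 2.878308; φ = atan2(−cos α − cos β, d + sin α + sin β) − atan2(−2, p) = 0.725756 rad; t = (φ − α) mod 2π = 1.672051 rad, q = (φ − β) mod 2π = 3.911308 rad → L = 5.86·(1.672051 + 2.878308 + 3.911308) = 5.86·8.461667 = 49.585368 m
RSL: p² = d² − 2 + 2cos(α−β) − 2d(sin α + sin β) = 21.321799; p = √p² = 4.617553; φ = atan2(cos α + cos β, d − sin α − sin β) − atan2(2, p) = -0.491170 rad; t = (α − φ) mod 2π = 5.828060 rad, q = (β − φ) mod 2π = 3.588803 rad → L = 5.86·(5.828060 + 4.617553 + 3.588803) = 5.86·14.034417 = 82.241683 m
RLR: c = (6 − d² + 2cos(α−β) + 2d(sin α − sin β))/8 = -2.568447, |c| > 1 → infeasible
LRL: c = (6 − d² + 2cos(α−β) − 2d(sin α − sin β))/8 = -0.752139; p = 2π − arccos c = 3.861086 rad; φ = atan2(cos β − cos α, d + sin α − sin β) = -0.436765 rad; t = (φ − α + p/2) mod 2π = 2.440073 rad, q = (β − α − t + p) mod 2π = 5.464942 rad → L = 5.86·(2.440073 + 3.861086 + 5.464942) = 5.86·11.766101 = 68.949349 m
Shortest: LSL with L = 45.636929 m ≈ 45.6369 m
Convert LSL to answer units (arcs ×180/π): t = 0.509530·180/π = 29.1939°, p = ρ·p = 5.86·3.743944 = 21.9395 m, q = 3.534398·180/π = 202.5061°, L = 45.6369 m.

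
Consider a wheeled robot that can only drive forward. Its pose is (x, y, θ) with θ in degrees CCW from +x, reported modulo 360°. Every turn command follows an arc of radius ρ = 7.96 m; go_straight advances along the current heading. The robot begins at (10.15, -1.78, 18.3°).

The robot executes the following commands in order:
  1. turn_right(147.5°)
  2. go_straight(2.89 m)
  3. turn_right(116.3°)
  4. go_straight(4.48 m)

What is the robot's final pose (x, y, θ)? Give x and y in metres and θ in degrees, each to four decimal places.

set_pose: (x, y, θ) = (10.1500, -1.7800, 18.3000°), ρ = 7.96
turn_right(147.5°): centre at ρ to the right, rotate −147.5° → (18.8179, -14.3684, -129.2000° ≡ 230.8000°)
go_straight(2.89): x += 2.89·cos θ, y += 2.89·sin θ → (16.9914, -16.6080, 230.8000°)
turn_right(116.3°): centre at ρ to the right, rotate −116.3° → (3.5795, -14.8780, 114.5000°)
go_straight(4.48): x += 4.48·cos θ, y += 4.48·sin θ → (1.7217, -10.8013, 114.5000°)

(1.7217, -10.8013, 114.5000°)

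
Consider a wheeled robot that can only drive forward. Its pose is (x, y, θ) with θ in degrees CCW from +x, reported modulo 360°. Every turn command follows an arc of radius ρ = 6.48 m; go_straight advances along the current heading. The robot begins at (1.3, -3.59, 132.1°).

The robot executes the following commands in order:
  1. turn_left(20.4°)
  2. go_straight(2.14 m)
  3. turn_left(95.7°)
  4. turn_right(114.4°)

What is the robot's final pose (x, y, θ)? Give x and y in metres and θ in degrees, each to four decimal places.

(-22.1164, -6.6184, 133.8000°)

set_pose: (x, y, θ) = (1.3000, -3.5900, 132.1000°), ρ = 6.48
turn_left(20.4°): centre at ρ to the left, rotate +20.4° → (-0.5159, -2.1865, 152.5000°)
go_straight(2.14): x += 2.14·cos θ, y += 2.14·sin θ → (-2.4141, -1.1984, 152.5000°)
turn_left(95.7°): centre at ρ to the left, rotate +95.7° → (-11.4228, -4.5398, 248.2000°)
turn_right(114.4°): centre at ρ to the right, rotate −114.4° → (-22.1164, -6.6184, 133.8000°)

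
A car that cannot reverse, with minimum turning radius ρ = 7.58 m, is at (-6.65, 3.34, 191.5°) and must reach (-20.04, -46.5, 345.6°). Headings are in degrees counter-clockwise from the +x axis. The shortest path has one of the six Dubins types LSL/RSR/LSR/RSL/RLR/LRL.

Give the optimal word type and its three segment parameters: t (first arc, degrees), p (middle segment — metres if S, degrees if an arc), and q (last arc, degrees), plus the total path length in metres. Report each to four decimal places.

Let ψ = atan2(Δy, Δx) = atan2(-49.84, -13.39) = -105.0380° be the start→goal bearing.
Normalize: d = |goal − start| / ρ = 51.607342/7.58 = 6.808356, α = (θ_start − ψ) mod 360° = 296.5380° = 5.175564 rad, β = (θ_goal − ψ) mod 360° = 90.6380° = 1.581931 rad.
Common terms: sin α = -0.894638, cos α = 0.446791, sin β = 0.999938, cos β = -0.011135, cos(α−β) = -0.899558, d² = 46.353717. Work in radians in the unit-radius frame; every candidate has L = ρ·(t + p + q).
LSL: p² = 2 + d² − 2cos(α−β) + 2d(sin α − sin β) = 24.354929; p = √p² = 4.935071; φ = atan2(cos β − cos α, d + sin α − sin β) = -0.092924 rad; t = (φ − α) mod 2π = 1.014698 rad, q = (β − φ) mod 2π = 1.674855 rad → L = 7.58·(1.014698 + 4.935071 + 1.674855) = 7.58·7.624624 = 57.794648 m
RSR: p² = 2 + d² − 2cos(α−β) + 2d(sin β − sin α) = 75.950736; p = √p² = 8.714972; φ = atan2(cos α − cos β, d − sin α + sin β) = 0.052569 rad; t = (α − φ) mod 2π = 5.122995 rad, q = (φ − β) mod 2π = 4.753823 rad → L = 7.58·(5.122995 + 8.714972 + 4.753823) = 7.58·18.591790 = 140.925769 m
LSR: p² = d² − 2 + 2cos(α−β) + 2d(sin α + sin β) = 43.988436; p = √p² = 6.632378; φ = atan2(−cos α − cos β, d + sin α + sin β) − atan2(−2, p) = 0.229948 rad; t = (φ − α) mod 2π = 1.337570 rad, q = (φ − β) mod 2π = 4.931203 rad → L = 7.58·(1.337570 + 6.632378 + 4.931203) = 7.58·12.901150 = 97.790718 m
RSL: p² = d² − 2 + 2cos(α−β) − 2d(sin α + sin β) = 41.120767; p = √p² = 6.412548; φ = atan2(cos α + cos β, d − sin α − sin β) − atan2(2, p) = -0.237425 rad; t = (α − φ) mod 2π = 5.412989 rad, q = (β − φ) mod 2π = 1.819356 rad → L = 7.58·(5.412989 + 6.412548 + 1.819356) = 7.58·13.644893 = 103.428292 m
RLR: c = (6 − d² + 2cos(α−β) + 2d(sin α − sin β))/8 = -8.493842, |c| > 1 → infeasible
LRL: c = (6 − d² + 2cos(α−β) − 2d(sin α − sin β))/8 = -2.044366, |c| > 1 → infeasible
Shortest: LSL with L = 57.794648 m ≈ 57.7946 m
Convert LSL to answer units (arcs ×180/π): t = 1.014698·180/π = 58.1379°, p = ρ·p = 7.58·4.935071 = 37.4078 m, q = 1.674855·180/π = 95.9621°, L = 57.7946 m.

LSL: t = 58.1379°, p = 37.4078 m, q = 95.9621°, L = 57.7946 m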